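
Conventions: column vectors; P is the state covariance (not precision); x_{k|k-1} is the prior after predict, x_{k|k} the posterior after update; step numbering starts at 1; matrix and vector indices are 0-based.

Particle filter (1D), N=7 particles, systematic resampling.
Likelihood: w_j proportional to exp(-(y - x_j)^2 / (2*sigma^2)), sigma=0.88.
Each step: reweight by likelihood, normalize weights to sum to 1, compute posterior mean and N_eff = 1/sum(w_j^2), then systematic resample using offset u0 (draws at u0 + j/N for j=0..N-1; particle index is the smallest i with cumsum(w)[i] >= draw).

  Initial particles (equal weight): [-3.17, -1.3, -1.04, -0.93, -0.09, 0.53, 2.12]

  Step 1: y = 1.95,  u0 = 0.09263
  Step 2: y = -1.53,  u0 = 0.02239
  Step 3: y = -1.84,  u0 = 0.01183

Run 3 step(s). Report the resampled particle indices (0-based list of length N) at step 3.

resampled_idx = [0, 1, 2, 3, 4, 5, 6]

step 1: w=[0.0000, 0.0008, 0.0023, 0.0035, 0.0512, 0.2044, 0.7377]  mean=1.6608  Neff=1.6989  idx=[5, 5, 6, 6, 6, 6, 6]
step 2: w=[0.4965, 0.4965, 0.0014, 0.0014, 0.0014, 0.0014, 0.0014]  mean=0.5412  Neff=2.0285  idx=[0, 0, 0, 0, 1, 1, 1]
step 3: w=[0.1429, 0.1429, 0.1429, 0.1429, 0.1429, 0.1429, 0.1429]  mean=0.5300  Neff=7.0000  idx=[0, 1, 2, 3, 4, 5, 6]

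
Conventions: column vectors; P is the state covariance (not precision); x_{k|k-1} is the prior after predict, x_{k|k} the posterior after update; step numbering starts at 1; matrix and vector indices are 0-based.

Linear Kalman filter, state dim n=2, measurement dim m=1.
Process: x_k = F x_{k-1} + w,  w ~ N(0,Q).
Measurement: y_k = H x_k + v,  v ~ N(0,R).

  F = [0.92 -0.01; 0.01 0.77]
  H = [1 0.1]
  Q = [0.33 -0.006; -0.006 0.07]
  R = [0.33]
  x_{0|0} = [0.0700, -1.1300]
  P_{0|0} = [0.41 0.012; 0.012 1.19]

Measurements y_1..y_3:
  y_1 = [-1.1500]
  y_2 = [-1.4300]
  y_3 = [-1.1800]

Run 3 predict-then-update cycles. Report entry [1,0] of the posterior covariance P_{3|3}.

P_post[1,0] = -0.0404

step 1: x^-=[0.0757, -0.8694]  P^-=[0.6769 -0.0029; -0.0029 0.7758]  S=[1.0141]  K=[0.6672; 0.0736]  nu=[-1.1388]  x^+=[-0.6841, -0.9533]  P^+=[0.2255 -0.0527; -0.0527 0.7703]
step 2: x^-=[-0.6198, -0.7409]  P^-=[0.5219 -0.0472; -0.0472 0.5259]  S=[0.8477]  K=[0.6101; 0.0064]  nu=[-0.7361]  x^+=[-1.0689, -0.7455]  P^+=[0.2064 -0.0505; -0.0505 0.5259]
step 3: x^-=[-0.9759, -0.5848]  P^-=[0.5057 -0.0439; -0.0439 0.3810]  S=[0.8307]  K=[0.6034; -0.0070]  nu=[-0.1456]  x^+=[-1.0638, -0.5837]  P^+=[0.2032 -0.0404; -0.0404 0.3810]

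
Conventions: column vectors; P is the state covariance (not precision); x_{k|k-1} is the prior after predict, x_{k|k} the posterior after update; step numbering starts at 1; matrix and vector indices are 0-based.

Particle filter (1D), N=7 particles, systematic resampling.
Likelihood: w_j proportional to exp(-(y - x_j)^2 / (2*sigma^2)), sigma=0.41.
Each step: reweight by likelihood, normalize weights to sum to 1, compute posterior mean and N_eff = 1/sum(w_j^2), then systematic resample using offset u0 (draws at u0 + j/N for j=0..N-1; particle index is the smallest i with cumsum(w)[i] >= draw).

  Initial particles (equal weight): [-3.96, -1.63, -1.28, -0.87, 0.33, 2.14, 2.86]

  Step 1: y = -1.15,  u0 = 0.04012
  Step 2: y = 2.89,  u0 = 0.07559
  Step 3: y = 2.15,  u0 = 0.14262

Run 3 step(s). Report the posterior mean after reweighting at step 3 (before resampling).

post_mean = -0.8700

step 1: w=[0.0000, 0.2241, 0.4230, 0.3523, 0.0007, 0.0000, 0.0000]  mean=-1.2130  Neff=2.8312  idx=[1, 1, 2, 2, 2, 3, 3]
step 2: w=[0.0000, 0.0000, 0.0000, 0.0000, 0.0000, 0.5000, 0.5000]  mean=-0.8700  Neff=2.0004  idx=[5, 5, 5, 6, 6, 6, 6]
step 3: w=[0.1429, 0.1429, 0.1429, 0.1429, 0.1429, 0.1429, 0.1429]  mean=-0.8700  Neff=7.0000  idx=[0, 1, 2, 3, 4, 5, 6]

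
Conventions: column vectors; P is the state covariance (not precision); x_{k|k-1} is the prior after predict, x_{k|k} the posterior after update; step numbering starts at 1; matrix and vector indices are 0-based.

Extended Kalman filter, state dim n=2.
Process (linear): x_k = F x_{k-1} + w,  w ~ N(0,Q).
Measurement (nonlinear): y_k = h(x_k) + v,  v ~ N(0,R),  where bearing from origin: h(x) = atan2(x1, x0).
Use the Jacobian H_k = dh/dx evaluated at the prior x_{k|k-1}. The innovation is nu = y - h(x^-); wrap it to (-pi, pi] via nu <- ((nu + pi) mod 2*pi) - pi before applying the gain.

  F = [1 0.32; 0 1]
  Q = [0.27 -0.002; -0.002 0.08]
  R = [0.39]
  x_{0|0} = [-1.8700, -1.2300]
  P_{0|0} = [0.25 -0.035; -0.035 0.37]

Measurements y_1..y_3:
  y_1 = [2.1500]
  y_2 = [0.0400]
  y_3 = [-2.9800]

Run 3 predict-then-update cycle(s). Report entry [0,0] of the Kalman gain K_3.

K[0,0] = 0.2004

step 1: x^-=[-2.2636, -1.2300]  P^-=[0.5355 0.0814; 0.0814 0.4500]  H_jac=[0.1853 -0.3411]  S=[0.4504]  K=[0.1587; -0.3072]  nu=[-1.4893]  x^+=[-2.4999, -0.7724]  P^+=[0.5241 0.1034; 0.1034 0.4075]
step 2: x^-=[-2.7471, -0.7724]  P^-=[0.9020 0.2318; 0.2318 0.4875]  H_jac=[0.0949 -0.3373]  S=[0.4388]  K=[0.0168; -0.3247]  nu=[2.9075]  x^+=[-2.6982, -1.7165]  P^+=[0.9019 0.2342; 0.2342 0.4412]
step 3: x^-=[-3.2475, -1.7165]  P^-=[1.3669 0.3733; 0.3733 0.5212]  H_jac=[0.1272 -0.2407]  S=[0.4195]  K=[0.2004; -0.1858]  nu=[-0.3246]  x^+=[-3.3125, -1.6562]  P^+=[1.3501 0.3890; 0.3890 0.5067]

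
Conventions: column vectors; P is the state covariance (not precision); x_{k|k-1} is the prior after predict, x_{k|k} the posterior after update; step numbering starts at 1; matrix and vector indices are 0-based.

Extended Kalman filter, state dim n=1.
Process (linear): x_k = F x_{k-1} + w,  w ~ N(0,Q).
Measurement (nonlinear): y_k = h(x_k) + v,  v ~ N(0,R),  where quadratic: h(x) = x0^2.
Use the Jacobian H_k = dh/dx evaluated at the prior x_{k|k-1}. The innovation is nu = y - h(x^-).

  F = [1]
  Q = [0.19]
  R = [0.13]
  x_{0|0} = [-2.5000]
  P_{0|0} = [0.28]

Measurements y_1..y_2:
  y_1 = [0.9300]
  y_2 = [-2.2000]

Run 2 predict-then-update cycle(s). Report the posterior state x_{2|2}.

step 1: x^-=[-2.5000]  P^-=[0.4700]  H_jac=[-5.0000]  S=[11.8800]  K=[-0.1978]  nu=[-5.3200]  x^+=[-1.4476]  P^+=[0.0051]
step 2: x^-=[-1.4476]  P^-=[0.1951]  H_jac=[-2.8953]  S=[1.7658]  K=[-0.3200]  nu=[-4.2957]  x^+=[-0.0732]  P^+=[0.0144]

x_post = [-0.0732]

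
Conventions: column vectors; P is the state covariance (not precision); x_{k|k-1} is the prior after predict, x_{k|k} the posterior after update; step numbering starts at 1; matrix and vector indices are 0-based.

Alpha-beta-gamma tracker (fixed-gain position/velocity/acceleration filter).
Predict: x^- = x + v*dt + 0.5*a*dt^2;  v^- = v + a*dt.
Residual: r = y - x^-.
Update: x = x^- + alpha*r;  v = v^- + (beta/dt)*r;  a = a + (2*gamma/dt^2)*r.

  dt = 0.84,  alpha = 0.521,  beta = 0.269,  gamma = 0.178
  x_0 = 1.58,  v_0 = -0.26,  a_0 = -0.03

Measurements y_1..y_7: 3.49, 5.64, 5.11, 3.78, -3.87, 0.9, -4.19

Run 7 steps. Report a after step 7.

a_post = -3.1955

step 1: x_pred=1.3510  r=2.1390  x^+=2.4654  v^+=0.3998  a^+=1.0492
step 2: x_pred=3.1714  r=2.4686  x^+=4.4575  v^+=2.0716  a^+=2.2947
step 3: x_pred=7.0073  r=-1.8973  x^+=6.0188  v^+=3.3916  a^+=1.3374
step 4: x_pred=9.3396  r=-5.5596  x^+=6.4430  v^+=2.7347  a^+=-1.4676
step 5: x_pred=8.2224  r=-12.0924  x^+=1.9223  v^+=-2.3706  a^+=-7.5686
step 6: x_pred=-2.7392  r=3.6392  x^+=-0.8432  v^+=-7.5628  a^+=-5.7325
step 7: x_pred=-9.2183  r=5.0283  x^+=-6.5986  v^+=-10.7678  a^+=-3.1955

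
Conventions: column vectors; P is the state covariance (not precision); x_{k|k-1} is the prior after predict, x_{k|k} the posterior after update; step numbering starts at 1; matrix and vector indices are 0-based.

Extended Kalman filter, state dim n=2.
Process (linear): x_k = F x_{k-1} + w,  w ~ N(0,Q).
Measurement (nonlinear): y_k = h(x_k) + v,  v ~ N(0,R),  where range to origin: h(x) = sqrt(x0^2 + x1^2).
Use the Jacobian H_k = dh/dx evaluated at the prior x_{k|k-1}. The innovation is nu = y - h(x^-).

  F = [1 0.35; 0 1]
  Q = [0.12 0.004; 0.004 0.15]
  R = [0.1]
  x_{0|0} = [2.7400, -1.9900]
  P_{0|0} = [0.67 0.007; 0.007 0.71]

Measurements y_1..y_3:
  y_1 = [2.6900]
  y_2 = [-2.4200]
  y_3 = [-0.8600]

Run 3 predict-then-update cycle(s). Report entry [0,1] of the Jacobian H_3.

H_jac[0,1] = 0.7607

step 1: x^-=[2.0435, -1.9900]  P^-=[0.8819 0.2595; 0.2595 0.8600]  H_jac=[0.7164 -0.6977]  S=[0.7118]  K=[0.6332; -0.5817]  nu=[-0.1624]  x^+=[1.9407, -1.8955]  P^+=[0.5964 0.5217; 0.5217 0.6191]
step 2: x^-=[1.2772, -1.8955]  P^-=[1.1575 0.7424; 0.7424 0.7691]  H_jac=[0.5588 -0.8293]  S=[0.3023]  K=[0.1029; -0.7376]  nu=[-4.7057]  x^+=[0.7929, 1.5754]  P^+=[1.1543 0.7654; 0.7654 0.6046]
step 3: x^-=[1.3443, 1.5754]  P^-=[1.8841 0.9810; 0.9810 0.7546]  H_jac=[0.6491 0.7607]  S=[2.2993]  K=[0.8564; 0.5266]  nu=[-2.9310]  x^+=[-1.1659, 0.0319]  P^+=[0.1976 -0.0560; -0.0560 0.1170]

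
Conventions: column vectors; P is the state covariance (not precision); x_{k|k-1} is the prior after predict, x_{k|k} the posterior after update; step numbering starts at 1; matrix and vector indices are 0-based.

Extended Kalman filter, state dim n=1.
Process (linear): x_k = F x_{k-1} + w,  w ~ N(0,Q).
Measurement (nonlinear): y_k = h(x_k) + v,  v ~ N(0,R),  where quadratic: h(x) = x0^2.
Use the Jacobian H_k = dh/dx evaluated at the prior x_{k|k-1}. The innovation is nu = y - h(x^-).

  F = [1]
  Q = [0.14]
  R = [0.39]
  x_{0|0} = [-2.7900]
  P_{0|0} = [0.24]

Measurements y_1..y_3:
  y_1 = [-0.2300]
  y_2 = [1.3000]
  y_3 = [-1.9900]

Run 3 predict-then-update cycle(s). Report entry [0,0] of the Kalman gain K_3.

K[0,0] = -0.2991

step 1: x^-=[-2.7900]  P^-=[0.3800]  H_jac=[-5.5800]  S=[12.2218]  K=[-0.1735]  nu=[-8.0141]  x^+=[-1.3996]  P^+=[0.0121]
step 2: x^-=[-1.3996]  P^-=[0.1521]  H_jac=[-2.7992]  S=[1.5820]  K=[-0.2692]  nu=[-0.6589]  x^+=[-1.2222]  P^+=[0.0375]
step 3: x^-=[-1.2222]  P^-=[0.1775]  H_jac=[-2.4445]  S=[1.4507]  K=[-0.2991]  nu=[-3.4839]  x^+=[-0.1802]  P^+=[0.0477]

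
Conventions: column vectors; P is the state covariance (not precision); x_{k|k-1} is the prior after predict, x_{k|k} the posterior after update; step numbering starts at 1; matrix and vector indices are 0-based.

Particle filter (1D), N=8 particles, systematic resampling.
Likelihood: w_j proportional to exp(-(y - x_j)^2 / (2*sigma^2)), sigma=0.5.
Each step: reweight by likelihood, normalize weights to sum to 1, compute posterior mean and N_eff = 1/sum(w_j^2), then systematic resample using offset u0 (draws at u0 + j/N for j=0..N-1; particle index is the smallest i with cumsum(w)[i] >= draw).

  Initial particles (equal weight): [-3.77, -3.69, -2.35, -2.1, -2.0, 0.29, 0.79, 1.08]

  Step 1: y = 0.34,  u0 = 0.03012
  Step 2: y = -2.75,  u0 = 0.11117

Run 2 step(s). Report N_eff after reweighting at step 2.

N_eff = 4.0084

step 1: w=[0.0000, 0.0000, 0.0000, 0.0000, 0.0000, 0.4984, 0.3341, 0.1675]  mean=0.5894  Neff=2.5769  idx=[5, 5, 5, 5, 6, 6, 6, 7]
step 2: w=[0.2497, 0.2497, 0.2497, 0.2497, 0.0003, 0.0003, 0.0003, 0.0000]  mean=0.2905  Neff=4.0084  idx=[0, 0, 1, 1, 2, 2, 3, 3]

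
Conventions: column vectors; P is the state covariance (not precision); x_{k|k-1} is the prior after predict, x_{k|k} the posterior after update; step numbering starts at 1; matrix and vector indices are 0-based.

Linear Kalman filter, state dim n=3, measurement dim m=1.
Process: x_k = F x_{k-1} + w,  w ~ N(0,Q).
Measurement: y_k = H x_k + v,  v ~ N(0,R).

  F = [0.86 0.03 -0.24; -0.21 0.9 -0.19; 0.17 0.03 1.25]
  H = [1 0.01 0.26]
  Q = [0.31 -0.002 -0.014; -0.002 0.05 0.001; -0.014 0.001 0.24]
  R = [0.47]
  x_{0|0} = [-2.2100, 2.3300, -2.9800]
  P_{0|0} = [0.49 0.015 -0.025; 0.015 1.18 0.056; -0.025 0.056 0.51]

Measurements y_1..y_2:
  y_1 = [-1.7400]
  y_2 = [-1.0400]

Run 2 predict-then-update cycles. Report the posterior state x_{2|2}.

x_post = [0.2542, 3.7490, -5.0317]

step 1: x^-=[-1.1155, 3.1273, -4.0308]  P^-=[0.7131 -0.0335 -0.1180; -0.0335 1.0190 -0.0335; -0.1180 -0.0335 1.0458]  S=[1.1917]  K=[0.5724; -0.0268; 0.1289]  nu=[0.3922]  x^+=[-0.8910, 3.1168, -3.9803]  P^+=[0.3227 -0.0152 -0.2059; -0.0152 1.0181 -0.0294; -0.2059 -0.0294 1.0260]
step 2: x^-=[0.2825, 3.7485, -5.0333]  P^-=[0.6933 0.0321 -0.4880; 0.0321 0.9253 -0.2011; -0.4880 -0.2011 1.7636]  S=[1.0285]  K=[0.5511; -0.0106; -0.0306]  nu=[-0.0513]  x^+=[0.2542, 3.7490, -5.0317]  P^+=[0.3810 0.0381 -0.4707; 0.0381 0.9252 -0.2015; -0.4707 -0.2015 1.7626]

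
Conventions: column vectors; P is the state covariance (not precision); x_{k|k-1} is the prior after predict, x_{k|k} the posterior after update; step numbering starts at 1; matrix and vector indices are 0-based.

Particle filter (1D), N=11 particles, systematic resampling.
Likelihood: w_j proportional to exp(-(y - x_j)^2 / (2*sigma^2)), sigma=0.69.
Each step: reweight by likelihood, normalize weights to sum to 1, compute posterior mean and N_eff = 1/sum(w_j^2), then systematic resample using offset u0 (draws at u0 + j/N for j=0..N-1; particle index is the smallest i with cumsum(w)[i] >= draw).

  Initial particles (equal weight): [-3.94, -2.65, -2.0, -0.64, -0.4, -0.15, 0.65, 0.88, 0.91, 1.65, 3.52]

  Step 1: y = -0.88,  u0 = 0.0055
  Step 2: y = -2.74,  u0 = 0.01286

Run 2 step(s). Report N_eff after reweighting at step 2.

N_eff = 1.9640

step 1: w=[0.0000, 0.0135, 0.0969, 0.3407, 0.2841, 0.2068, 0.0310, 0.0140, 0.0125, 0.0004, 0.0000]  mean=-0.5479  Neff=3.9924  idx=[1, 2, 3, 3, 3, 4, 4, 4, 4, 5, 5]
step 2: w=[0.6205, 0.3521, 0.0061, 0.0061, 0.0061, 0.0020, 0.0020, 0.0020, 0.0020, 0.0005, 0.0005]  mean=-2.3637  Neff=1.9640  idx=[0, 0, 0, 0, 0, 0, 0, 1, 1, 1, 1]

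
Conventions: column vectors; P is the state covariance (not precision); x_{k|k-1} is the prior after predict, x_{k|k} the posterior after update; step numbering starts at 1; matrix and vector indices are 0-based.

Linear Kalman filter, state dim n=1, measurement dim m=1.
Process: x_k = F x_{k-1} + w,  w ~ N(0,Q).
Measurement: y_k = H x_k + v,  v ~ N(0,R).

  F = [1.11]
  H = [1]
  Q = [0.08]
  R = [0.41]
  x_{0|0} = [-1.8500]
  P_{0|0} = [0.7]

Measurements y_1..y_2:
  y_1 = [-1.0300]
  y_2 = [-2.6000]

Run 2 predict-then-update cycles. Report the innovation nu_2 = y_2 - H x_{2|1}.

step 1: x^-=[-2.0535]  P^-=[0.9425]  S=[1.3525]  K=[0.6969]  nu=[1.0235]  x^+=[-1.3403]  P^+=[0.2857]
step 2: x^-=[-1.4877]  P^-=[0.4320]  S=[0.8420]  K=[0.5131]  nu=[-1.1123]  x^+=[-2.0584]  P^+=[0.2104]

innov = [-1.1123]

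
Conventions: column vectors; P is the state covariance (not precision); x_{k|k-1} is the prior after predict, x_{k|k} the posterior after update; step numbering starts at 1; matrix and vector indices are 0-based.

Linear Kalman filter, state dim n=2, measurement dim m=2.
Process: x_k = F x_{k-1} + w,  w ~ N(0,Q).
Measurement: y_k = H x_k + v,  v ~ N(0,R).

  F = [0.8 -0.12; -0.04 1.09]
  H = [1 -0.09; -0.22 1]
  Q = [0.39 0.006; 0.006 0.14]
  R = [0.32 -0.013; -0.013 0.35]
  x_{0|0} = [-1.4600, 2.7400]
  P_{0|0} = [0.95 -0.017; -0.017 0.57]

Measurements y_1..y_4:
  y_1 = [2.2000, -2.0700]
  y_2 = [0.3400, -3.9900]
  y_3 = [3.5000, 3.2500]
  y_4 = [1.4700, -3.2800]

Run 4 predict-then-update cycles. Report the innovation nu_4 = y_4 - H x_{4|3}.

step 1: x^-=[-1.4968, 3.0450]  P^-=[1.0095 -0.1139; -0.1139 0.8202]  S=[1.3566 -0.4250; -0.4250 1.2692]  K=[0.7471 -0.0145; 0.0785 0.6923]  nu=[3.9708, -5.4443]  x^+=[1.5489, -0.4122]  P^+=[0.2427 0.0386; 0.0386 0.2498]
step 2: x^-=[1.2886, -0.5112]  P^-=[0.5415 -0.0006; -0.0006 0.4338]  S=[0.8652 -0.1718; -0.1718 0.8103]  K=[0.6229 -0.0157; 0.0632 0.5489]  nu=[-0.9946, -3.1953]  x^+=[0.7192, -2.3281]  P^+=[0.2023 0.0309; 0.0309 0.1981]
step 3: x^-=[0.8548, -2.5663]  P^-=[0.5164 0.0007; 0.0007 0.3730]  S=[0.8393 -0.1594; -0.1594 0.7477]  K=[0.6113 -0.0206; 0.0579 0.5110]  nu=[2.4143, 6.0044]  x^+=[2.2067, 0.6419]  P^+=[0.1984 0.0285; 0.0285 0.1844]
step 4: x^-=[1.6883, 0.6114]  P^-=[0.5142 0.0005; 0.0005 0.3569]  S=[0.8370 -0.1577; -0.1577 0.7315]  K=[0.6101 -0.0224; 0.0564 0.4999]  nu=[-0.1633, -3.5200]  x^+=[1.6676, -1.1573]  P^+=[0.1980 0.0278; 0.0278 0.1803]

innov = [-0.1633, -3.5200]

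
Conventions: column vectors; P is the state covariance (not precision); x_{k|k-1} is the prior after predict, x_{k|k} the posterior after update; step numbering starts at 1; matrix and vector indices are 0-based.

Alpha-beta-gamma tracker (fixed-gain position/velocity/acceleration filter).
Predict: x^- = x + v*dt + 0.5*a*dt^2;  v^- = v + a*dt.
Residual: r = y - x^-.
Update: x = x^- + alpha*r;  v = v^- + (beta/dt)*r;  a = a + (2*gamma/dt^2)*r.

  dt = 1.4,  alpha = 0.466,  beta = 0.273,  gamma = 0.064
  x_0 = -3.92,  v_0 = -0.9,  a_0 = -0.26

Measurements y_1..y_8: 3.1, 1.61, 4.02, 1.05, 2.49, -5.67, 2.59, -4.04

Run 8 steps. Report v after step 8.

v_post = -2.7610

step 1: x_pred=-5.4348  r=8.5348  x^+=-1.4576  v^+=0.4003  a^+=0.2974
step 2: x_pred=-0.6058  r=2.2158  x^+=0.4268  v^+=1.2487  a^+=0.4421
step 3: x_pred=2.6082  r=1.4118  x^+=3.2661  v^+=2.1429  a^+=0.5343
step 4: x_pred=6.7897  r=-5.7397  x^+=4.1150  v^+=1.7716  a^+=0.1594
step 5: x_pred=6.7516  r=-4.2616  x^+=4.7657  v^+=1.1638  a^+=-0.1189
step 6: x_pred=6.2786  r=-11.9486  x^+=0.7105  v^+=-1.3325  a^+=-0.8992
step 7: x_pred=-2.0362  r=4.6262  x^+=0.1196  v^+=-1.6893  a^+=-0.5971
step 8: x_pred=-2.8305  r=-1.2095  x^+=-3.3941  v^+=-2.7610  a^+=-0.6760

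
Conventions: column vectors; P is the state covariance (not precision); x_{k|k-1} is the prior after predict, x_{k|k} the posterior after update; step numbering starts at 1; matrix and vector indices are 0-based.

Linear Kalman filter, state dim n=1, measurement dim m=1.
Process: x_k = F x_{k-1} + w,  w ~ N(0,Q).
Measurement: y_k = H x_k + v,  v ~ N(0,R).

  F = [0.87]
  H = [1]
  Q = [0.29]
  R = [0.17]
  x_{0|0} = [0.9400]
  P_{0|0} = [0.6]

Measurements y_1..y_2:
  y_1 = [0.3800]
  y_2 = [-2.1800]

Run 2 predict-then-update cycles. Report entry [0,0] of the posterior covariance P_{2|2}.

P_post[0,0] = 0.1188

step 1: x^-=[0.8178]  P^-=[0.7441]  S=[0.9141]  K=[0.8140]  nu=[-0.4378]  x^+=[0.4614]  P^+=[0.1384]
step 2: x^-=[0.4014]  P^-=[0.3947]  S=[0.5647]  K=[0.6990]  nu=[-2.5814]  x^+=[-1.4029]  P^+=[0.1188]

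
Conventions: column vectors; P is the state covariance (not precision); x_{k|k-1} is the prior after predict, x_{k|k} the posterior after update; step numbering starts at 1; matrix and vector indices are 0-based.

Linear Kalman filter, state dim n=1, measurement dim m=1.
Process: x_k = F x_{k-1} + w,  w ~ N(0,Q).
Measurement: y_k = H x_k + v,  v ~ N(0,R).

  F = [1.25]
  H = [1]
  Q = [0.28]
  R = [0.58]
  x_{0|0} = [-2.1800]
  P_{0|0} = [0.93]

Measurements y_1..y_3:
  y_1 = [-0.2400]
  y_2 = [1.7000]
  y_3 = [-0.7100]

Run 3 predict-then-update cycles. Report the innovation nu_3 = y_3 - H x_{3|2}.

innov = [-1.5259]

step 1: x^-=[-2.7250]  P^-=[1.7331]  S=[2.3131]  K=[0.7493]  nu=[2.4850]  x^+=[-0.8631]  P^+=[0.4346]
step 2: x^-=[-1.0789]  P^-=[0.9590]  S=[1.5390]  K=[0.6231]  nu=[2.7789]  x^+=[0.6527]  P^+=[0.3614]
step 3: x^-=[0.8159]  P^-=[0.8447]  S=[1.4247]  K=[0.5929]  nu=[-1.5259]  x^+=[-0.0888]  P^+=[0.3439]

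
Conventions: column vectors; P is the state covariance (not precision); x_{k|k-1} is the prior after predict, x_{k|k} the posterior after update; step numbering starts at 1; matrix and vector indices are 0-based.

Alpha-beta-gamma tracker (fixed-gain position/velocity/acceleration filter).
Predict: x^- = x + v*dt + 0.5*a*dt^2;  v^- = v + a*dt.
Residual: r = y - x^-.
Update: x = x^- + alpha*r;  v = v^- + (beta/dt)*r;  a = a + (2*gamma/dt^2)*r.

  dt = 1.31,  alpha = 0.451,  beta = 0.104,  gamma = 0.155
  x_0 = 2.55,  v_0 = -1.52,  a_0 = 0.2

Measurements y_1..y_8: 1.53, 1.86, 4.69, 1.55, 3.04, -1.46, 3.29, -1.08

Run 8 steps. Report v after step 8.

step 1: x_pred=0.7304  r=0.7996  x^+=1.0910  v^+=-1.1945  a^+=0.3444
step 2: x_pred=-0.1783  r=2.0383  x^+=0.7410  v^+=-0.5815  a^+=0.7126
step 3: x_pred=0.5907  r=4.0993  x^+=2.4395  v^+=0.6775  a^+=1.4531
step 4: x_pred=4.5739  r=-3.0239  x^+=3.2101  v^+=2.3410  a^+=0.9069
step 5: x_pred=7.0550  r=-4.0150  x^+=5.2443  v^+=3.2103  a^+=0.1816
step 6: x_pred=9.6056  r=-11.0656  x^+=4.6150  v^+=2.5697  a^+=-1.8173
step 7: x_pred=6.4220  r=-3.1320  x^+=5.0095  v^+=-0.0596  a^+=-2.3831
step 8: x_pred=2.8866  r=-3.9666  x^+=1.0977  v^+=-3.4963  a^+=-3.0996

v_post = -3.4963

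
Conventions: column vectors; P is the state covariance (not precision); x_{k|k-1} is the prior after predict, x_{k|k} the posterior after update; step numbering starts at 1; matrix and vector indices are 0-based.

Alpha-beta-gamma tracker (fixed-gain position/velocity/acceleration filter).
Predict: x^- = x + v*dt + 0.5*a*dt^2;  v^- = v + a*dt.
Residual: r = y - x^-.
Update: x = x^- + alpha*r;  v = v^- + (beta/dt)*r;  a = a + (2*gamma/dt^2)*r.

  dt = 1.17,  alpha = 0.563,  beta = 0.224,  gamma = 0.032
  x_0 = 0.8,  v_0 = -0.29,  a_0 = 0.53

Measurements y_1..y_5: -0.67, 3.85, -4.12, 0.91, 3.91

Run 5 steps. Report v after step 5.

step 1: x_pred=0.8235  r=-1.4935  x^+=-0.0174  v^+=0.0442  a^+=0.4602
step 2: x_pred=0.3493  r=3.5007  x^+=2.3202  v^+=1.2528  a^+=0.6238
step 3: x_pred=4.2130  r=-8.3330  x^+=-0.4785  v^+=0.3873  a^+=0.2343
step 4: x_pred=0.1350  r=0.7750  x^+=0.5713  v^+=0.8098  a^+=0.2705
step 5: x_pred=1.7039  r=2.2061  x^+=2.9459  v^+=1.5486  a^+=0.3736

v_post = 1.5486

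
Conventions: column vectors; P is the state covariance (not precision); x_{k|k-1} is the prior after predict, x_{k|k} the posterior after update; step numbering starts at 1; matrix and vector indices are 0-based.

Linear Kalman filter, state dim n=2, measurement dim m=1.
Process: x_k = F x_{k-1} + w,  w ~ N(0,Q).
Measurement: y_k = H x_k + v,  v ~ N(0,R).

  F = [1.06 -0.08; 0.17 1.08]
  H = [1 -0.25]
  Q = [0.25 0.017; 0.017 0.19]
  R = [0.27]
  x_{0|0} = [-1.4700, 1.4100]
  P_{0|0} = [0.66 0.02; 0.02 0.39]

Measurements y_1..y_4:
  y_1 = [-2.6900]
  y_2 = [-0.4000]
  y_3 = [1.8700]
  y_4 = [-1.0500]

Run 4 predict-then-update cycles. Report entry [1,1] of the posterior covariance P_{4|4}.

step 1: x^-=[-1.6710, 1.2729]  P^-=[0.9907 0.1249; 0.1249 0.6713]  S=[1.2402]  K=[0.7736; -0.0346]  nu=[-0.7008]  x^+=[-2.2131, 1.2972]  P^+=[0.2484 0.1581; 0.1581 0.6698]
step 2: x^-=[-2.4497, 1.0247]  P^-=[0.5066 0.1827; 0.1827 1.0365]  S=[0.7500]  K=[0.6145; -0.1019]  nu=[2.3059]  x^+=[-1.0327, 0.7898]  P^+=[0.2233 0.2297; 0.2297 1.0287]
step 3: x^-=[-1.1578, 0.6775]  P^-=[0.4686 0.2282; 0.2282 1.4807]  S=[0.7170]  K=[0.5739; -0.1980]  nu=[3.1972]  x^+=[0.6772, 0.0443]  P^+=[0.2324 0.3097; 0.3097 1.4526]
step 4: x^-=[0.7143, 0.1630]  P^-=[0.4679 0.2837; 0.2837 2.0047]  S=[0.7213]  K=[0.5503; -0.3015]  nu=[-1.7235]  x^+=[-0.2342, 0.6827]  P^+=[0.2494 0.4034; 0.4034 1.9391]

P_post[1,1] = 1.9391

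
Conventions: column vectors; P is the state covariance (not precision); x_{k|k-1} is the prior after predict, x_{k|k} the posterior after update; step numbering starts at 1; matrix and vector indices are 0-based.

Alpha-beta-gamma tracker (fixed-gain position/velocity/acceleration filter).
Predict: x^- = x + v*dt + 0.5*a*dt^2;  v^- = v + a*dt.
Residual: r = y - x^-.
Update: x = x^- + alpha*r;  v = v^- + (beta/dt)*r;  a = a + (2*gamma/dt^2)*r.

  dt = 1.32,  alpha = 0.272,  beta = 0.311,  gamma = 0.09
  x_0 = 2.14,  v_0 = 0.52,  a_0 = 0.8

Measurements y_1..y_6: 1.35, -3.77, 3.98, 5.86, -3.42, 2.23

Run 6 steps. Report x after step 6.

step 1: x_pred=3.5234  r=-2.1734  x^+=2.9322  v^+=1.0639  a^+=0.5755
step 2: x_pred=4.8380  r=-8.6080  x^+=2.4966  v^+=-0.2045  a^+=-0.3138
step 3: x_pred=1.9533  r=2.0267  x^+=2.5046  v^+=-0.1412  a^+=-0.1044
step 4: x_pred=2.2272  r=3.6328  x^+=3.2153  v^+=0.5769  a^+=0.2709
step 5: x_pred=4.2128  r=-7.6328  x^+=2.1367  v^+=-0.8639  a^+=-0.5176
step 6: x_pred=0.5454  r=1.6846  x^+=1.0036  v^+=-1.1503  a^+=-0.3436

x_post = 1.0036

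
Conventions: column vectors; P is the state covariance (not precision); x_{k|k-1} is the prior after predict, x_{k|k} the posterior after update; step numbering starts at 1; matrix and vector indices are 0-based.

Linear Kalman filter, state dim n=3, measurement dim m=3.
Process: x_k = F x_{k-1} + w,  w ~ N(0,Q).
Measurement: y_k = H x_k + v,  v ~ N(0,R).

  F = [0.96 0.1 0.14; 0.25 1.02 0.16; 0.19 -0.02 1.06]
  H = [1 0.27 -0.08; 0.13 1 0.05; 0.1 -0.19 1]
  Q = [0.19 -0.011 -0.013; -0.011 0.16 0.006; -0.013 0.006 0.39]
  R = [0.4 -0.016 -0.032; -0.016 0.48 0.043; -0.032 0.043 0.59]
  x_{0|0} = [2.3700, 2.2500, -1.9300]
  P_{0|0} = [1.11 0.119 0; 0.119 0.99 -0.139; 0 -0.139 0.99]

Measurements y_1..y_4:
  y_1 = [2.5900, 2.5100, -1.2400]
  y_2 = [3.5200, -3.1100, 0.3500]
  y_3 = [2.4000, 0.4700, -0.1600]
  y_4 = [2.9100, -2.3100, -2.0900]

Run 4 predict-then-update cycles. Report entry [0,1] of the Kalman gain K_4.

K[0,1] = 0.0035

step 1: x^-=[2.2300, 2.5787, -1.6405]  P^-=[1.2612 0.4760 0.3200; 0.4760 1.3000 0.0791; 0.3200 0.0791 1.5478]  S=[1.9683 0.9929 0.1660; 0.9929 1.9410 0.0471; 0.1660 0.0471 2.2132]  K=[0.6937 -0.0196 0.1091; 0.0908 0.6590 -0.0752; 0.0111 0.0792 0.7045]  nu=[-0.4675, -0.2766, 0.6675]  x^+=[1.9839, 2.3037, -1.1974]  P^+=[0.2889 -0.0535 0.0023; -0.0535 0.3163 0.0465; 0.0023 0.0465 0.4273]
step 2: x^-=[1.9673, 2.6542, -0.9384]  P^-=[0.4595 0.0543 0.1097; 0.0543 0.5061 0.1264; 0.1097 0.1264 0.8800]  S=[0.9083 0.2290 0.0536; 0.2290 1.0243 0.1409; 0.0536 0.1409 1.4647]  K=[0.5097 -0.0085 0.0814; 0.0761 0.4937 -0.0259; 0.0225 0.0952 0.5819]  nu=[0.7610, -5.9731, 1.5959]  x^+=[2.5356, -0.2784, -0.5613]  P^+=[0.2115 -0.0364 0.0033; -0.0364 0.2368 0.0521; 0.0033 0.0521 0.3563]
step 3: x^-=[2.3278, 0.2602, -0.1076]  P^-=[0.3896 0.0443 0.0868; 0.0443 0.4274 0.1219; 0.0868 0.1219 0.7974]  S=[0.8306 0.1880 0.0349; 0.1880 0.9408 0.1426; 0.0349 0.1426 1.3761]  K=[0.4720 0.0001 0.0733; 0.0785 0.4537 -0.0162; 0.0224 0.0949 0.5586]  nu=[-0.0066, -0.0874, -0.2357]  x^+=[2.3074, 0.2238, -0.2477]  P^+=[0.1947 -0.0298 0.0030; -0.0298 0.2171 0.0517; 0.0030 0.0517 0.3424]
step 4: x^-=[2.2028, 0.7655, 0.1713]  P^-=[0.3749 0.0444 0.0814; 0.0444 0.4087 0.1199; 0.0814 0.1199 0.7811]  S=[0.8154 0.1811 0.0297; 0.1811 0.9216 0.1423; 0.0297 0.1423 1.3587]  K=[0.4631 0.0035 0.0708; 0.0802 0.4426 -0.0138; 0.0218 0.0941 0.5538]  nu=[0.5143, -3.3704, -2.3362]  x^+=[2.2638, -0.6529, -1.4285]  P^+=[0.1906 -0.0276 0.0028; -0.0276 0.2116 0.0513; 0.0028 0.0513 0.3396]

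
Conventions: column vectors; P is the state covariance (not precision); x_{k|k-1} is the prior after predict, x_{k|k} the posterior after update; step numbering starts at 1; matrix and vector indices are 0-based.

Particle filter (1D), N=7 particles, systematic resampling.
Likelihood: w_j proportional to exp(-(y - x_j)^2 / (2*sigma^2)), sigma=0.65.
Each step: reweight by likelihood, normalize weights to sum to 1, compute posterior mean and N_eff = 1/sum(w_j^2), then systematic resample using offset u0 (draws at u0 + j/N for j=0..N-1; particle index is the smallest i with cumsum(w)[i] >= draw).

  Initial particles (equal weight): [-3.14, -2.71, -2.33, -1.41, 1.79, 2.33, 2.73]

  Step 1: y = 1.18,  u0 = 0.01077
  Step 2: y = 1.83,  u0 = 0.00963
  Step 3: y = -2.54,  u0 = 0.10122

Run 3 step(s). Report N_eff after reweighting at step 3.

N_eff = 6.0056

step 1: w=[0.0000, 0.0000, 0.0000, 0.0004, 0.7063, 0.2294, 0.0639]  mean=1.9727  Neff=1.7998  idx=[4, 4, 4, 4, 4, 5, 5]
step 2: w=[0.1541, 0.1541, 0.1541, 0.1541, 0.1541, 0.1148, 0.1148]  mean=1.9140  Neff=6.8938  idx=[0, 0, 1, 2, 3, 4, 5]
step 3: w=[0.1666, 0.1666, 0.1666, 0.1666, 0.1666, 0.1666, 0.0005]  mean=1.7903  Neff=6.0056  idx=[0, 1, 2, 3, 4, 4, 5]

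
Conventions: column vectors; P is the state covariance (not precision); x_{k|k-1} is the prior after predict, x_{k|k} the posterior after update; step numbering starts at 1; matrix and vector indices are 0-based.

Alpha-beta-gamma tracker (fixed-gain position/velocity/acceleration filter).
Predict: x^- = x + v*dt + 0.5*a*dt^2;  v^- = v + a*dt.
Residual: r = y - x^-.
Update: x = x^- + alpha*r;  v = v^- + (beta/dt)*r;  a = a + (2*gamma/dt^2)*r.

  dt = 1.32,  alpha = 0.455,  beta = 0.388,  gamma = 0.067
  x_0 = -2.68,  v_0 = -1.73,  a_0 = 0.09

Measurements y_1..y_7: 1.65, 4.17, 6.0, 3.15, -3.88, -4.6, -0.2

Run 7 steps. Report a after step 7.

a_post = -0.7742

step 1: x_pred=-4.8852  r=6.5352  x^+=-1.9117  v^+=0.3098  a^+=0.5926
step 2: x_pred=-0.9865  r=5.1565  x^+=1.3597  v^+=2.6077  a^+=0.9892
step 3: x_pred=5.6636  r=0.3364  x^+=5.8167  v^+=4.0123  a^+=1.0150
step 4: x_pred=11.9971  r=-8.8471  x^+=7.9717  v^+=2.7516  a^+=0.3346
step 5: x_pred=11.8953  r=-15.7753  x^+=4.7175  v^+=-1.4437  a^+=-0.8786
step 6: x_pred=2.0465  r=-6.6465  x^+=-0.9777  v^+=-4.5571  a^+=-1.3897
step 7: x_pred=-8.2037  r=8.0037  x^+=-4.5620  v^+=-4.0389  a^+=-0.7742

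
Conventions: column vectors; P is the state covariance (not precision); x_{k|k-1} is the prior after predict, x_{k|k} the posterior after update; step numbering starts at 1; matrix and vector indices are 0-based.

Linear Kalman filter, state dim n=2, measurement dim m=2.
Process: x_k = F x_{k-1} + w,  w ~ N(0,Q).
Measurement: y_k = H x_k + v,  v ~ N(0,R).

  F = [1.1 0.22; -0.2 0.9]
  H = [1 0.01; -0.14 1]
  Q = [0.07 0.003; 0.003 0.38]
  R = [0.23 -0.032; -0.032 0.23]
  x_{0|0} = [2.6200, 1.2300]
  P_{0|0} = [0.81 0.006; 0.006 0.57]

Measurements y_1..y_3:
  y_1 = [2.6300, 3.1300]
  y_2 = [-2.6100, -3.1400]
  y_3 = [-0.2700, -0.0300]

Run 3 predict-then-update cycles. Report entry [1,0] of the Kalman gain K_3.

step 1: x^-=[3.1526, 0.5830]  P^-=[1.0806 -0.0567; -0.0567 0.8719]  S=[1.3095 -0.2311; -0.2311 1.1390]  K=[0.8220 -0.0158; 0.1034 0.7935]  nu=[-0.5284, 2.9884]  x^+=[2.6711, 2.8996]  P^+=[0.1896 -0.0034; -0.0034 0.1787]
step 2: x^-=[3.5762, 2.0754]  P^-=[0.3064 -0.0065; -0.0065 0.5336]  S=[0.5363 -0.0761; -0.0761 0.7714]  K=[0.5701 -0.0078; 0.0974 0.7025]  nu=[-6.2069, -4.7147]  x^+=[0.0748, -1.8413]  P^+=[0.1314 -0.0017; -0.0017 0.1582]
step 3: x^-=[-0.3228, -1.6721]  P^-=[0.2358 0.0039; 0.0039 0.5140]  S=[0.4660 -0.0560; -0.0560 0.7476]  K=[0.5061 -0.0011; 0.1028 0.6946]  nu=[0.0696, 1.5969]  x^+=[-0.2894, -0.5558]  P^+=[0.1164 -0.0001; -0.0001 0.1564]

K[1,0] = 0.1028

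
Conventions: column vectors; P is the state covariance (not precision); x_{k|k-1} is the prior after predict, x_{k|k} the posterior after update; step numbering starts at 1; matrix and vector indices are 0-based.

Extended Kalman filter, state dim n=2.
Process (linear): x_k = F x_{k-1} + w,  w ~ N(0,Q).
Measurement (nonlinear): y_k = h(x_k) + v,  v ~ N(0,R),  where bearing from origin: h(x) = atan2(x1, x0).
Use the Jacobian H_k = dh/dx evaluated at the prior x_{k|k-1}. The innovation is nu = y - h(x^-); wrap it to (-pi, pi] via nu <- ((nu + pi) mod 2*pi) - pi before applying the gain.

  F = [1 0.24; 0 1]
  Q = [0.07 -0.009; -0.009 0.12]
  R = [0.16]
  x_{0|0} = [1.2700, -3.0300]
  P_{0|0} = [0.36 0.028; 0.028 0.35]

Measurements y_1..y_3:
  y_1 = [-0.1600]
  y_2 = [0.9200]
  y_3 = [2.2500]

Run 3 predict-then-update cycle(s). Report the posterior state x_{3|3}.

step 1: x^-=[0.5428, -3.0300]  P^-=[0.4636 0.1030; 0.1030 0.4700]  H_jac=[0.3198 0.0573]  S=[0.2127]  K=[0.7246; 0.2814]  nu=[1.2335]  x^+=[1.4367, -2.6829]  P^+=[0.3519 0.0596; 0.0596 0.4532]
step 2: x^-=[0.7928, -2.6829]  P^-=[0.4766 0.1594; 0.1594 0.5732]  H_jac=[0.3428 0.1013]  S=[0.2330]  K=[0.7707; 0.4838]  nu=[2.2035]  x^+=[2.4909, -1.6169]  P^+=[0.3383 0.0725; 0.0725 0.5186]
step 3: x^-=[2.1028, -1.6169]  P^-=[0.4730 0.1880; 0.1880 0.6386]  H_jac=[0.2298 0.2989]  S=[0.2678]  K=[0.6156; 0.8739]  nu=[2.9055]  x^+=[3.8913, 0.9222]  P^+=[0.3715 0.0439; 0.0439 0.4341]

x_post = [3.8913, 0.9222]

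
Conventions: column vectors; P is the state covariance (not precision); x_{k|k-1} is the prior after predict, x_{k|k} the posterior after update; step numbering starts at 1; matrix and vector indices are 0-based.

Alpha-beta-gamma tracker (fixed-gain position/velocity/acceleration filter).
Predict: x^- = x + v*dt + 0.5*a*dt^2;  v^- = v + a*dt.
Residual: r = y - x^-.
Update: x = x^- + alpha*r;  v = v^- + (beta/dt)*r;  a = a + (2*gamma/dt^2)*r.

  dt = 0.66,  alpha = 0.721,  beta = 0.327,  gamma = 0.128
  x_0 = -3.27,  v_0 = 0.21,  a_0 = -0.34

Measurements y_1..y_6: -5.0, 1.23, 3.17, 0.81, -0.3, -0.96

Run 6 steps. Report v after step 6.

v_post = -1.2238

step 1: x_pred=-3.2055  r=-1.7945  x^+=-4.4993  v^+=-0.9035  a^+=-1.3946
step 2: x_pred=-5.3994  r=6.6294  x^+=-0.6196  v^+=1.4606  a^+=2.5014
step 3: x_pred=0.8892  r=2.2808  x^+=2.5337  v^+=4.2416  a^+=3.8418
step 4: x_pred=6.1698  r=-5.3598  x^+=2.3054  v^+=4.1216  a^+=0.6919
step 5: x_pred=5.1764  r=-5.4764  x^+=1.2279  v^+=1.8650  a^+=-2.5265
step 6: x_pred=1.9085  r=-2.8685  x^+=-0.1597  v^+=-1.2238  a^+=-4.2123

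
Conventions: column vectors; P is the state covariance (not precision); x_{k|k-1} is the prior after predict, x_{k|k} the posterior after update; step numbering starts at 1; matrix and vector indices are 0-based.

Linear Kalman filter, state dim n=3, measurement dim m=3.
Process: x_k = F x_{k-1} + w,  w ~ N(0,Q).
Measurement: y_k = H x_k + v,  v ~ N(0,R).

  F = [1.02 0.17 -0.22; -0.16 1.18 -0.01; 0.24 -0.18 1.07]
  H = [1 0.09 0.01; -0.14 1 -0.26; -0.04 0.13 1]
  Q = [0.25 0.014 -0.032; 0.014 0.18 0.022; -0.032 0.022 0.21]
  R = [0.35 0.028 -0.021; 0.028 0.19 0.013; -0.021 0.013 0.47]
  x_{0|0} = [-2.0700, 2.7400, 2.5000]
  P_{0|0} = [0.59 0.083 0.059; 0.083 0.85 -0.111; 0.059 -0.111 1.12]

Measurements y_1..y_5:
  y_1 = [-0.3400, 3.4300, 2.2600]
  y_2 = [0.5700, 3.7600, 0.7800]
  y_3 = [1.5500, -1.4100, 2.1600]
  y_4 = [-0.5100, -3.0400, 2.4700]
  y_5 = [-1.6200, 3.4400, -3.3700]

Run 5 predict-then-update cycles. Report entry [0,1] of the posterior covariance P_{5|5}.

step 1: x^-=[-2.1956, 3.5394, 1.6850]  P^-=[0.9532 0.2188 -0.1524; 0.2188 1.3502 -0.3179; -0.1524 -0.3179 1.6197]  S=[1.3501 0.2720 -0.1808; 0.2720 1.7613 -0.5274; -0.1808 -0.5274 2.0413]  K=[0.7257 -0.0495 -0.0279; 0.1035 0.8245 0.1482; 0.0140 -0.1917 0.7279]  nu=[1.5202, 0.0213, 0.0271]  x^+=[-1.0941, 3.7183, 1.7220]  P^+=[0.2499 0.0393 -0.0241; 0.0393 0.1816 0.0561; -0.0241 0.0561 0.3311]
step 2: x^-=[-0.8628, 4.5454, 0.9106]  P^-=[0.5515 0.0413 -0.0725; 0.0413 0.4230 0.0577; -0.0725 0.0577 0.5719]  S=[0.9111 0.0463 -0.0944; 0.0463 0.6156 -0.0149; -0.0944 -0.0149 1.0703]  K=[0.6092 -0.0743 -0.0307; 0.0669 0.6512 0.1187; -0.0055 -0.1178 0.5419]  nu=[1.0146, -0.6694, -0.7560]  x^+=[-0.1717, 4.0876, 0.5742]  P^+=[0.2097 0.0259 -0.0231; 0.0259 0.1426 0.0454; -0.0231 0.0454 0.2465]
step 3: x^-=[0.3934, 4.8451, -0.1626]  P^-=[0.5002 0.0269 -0.0607; 0.0269 0.3730 0.0505; -0.0607 0.0505 0.4773]  S=[0.8570 0.0321 -0.0846; 0.0321 0.5668 -0.0047; -0.0846 -0.0047 0.9721]  K=[0.5860 -0.0816 -0.0289; 0.0585 0.6258 0.1088; -0.0066 -0.1103 0.4991]  nu=[0.7222, -6.2424, 1.7085]  x^+=[1.2765, 1.1669, 1.3742]  P^+=[0.2016 0.0231 -0.0219; 0.0231 0.1359 0.0413; -0.0219 0.0413 0.2271]
step 4: x^-=[1.1981, 1.1590, 1.5667]  P^-=[0.4893 0.0247 -0.0571; 0.0247 0.3647 0.0462; -0.0571 0.0462 0.4568]  S=[0.8457 0.0298 -0.0815; 0.0298 0.5601 -0.0050; -0.0815 -0.0050 0.9501]  K=[0.5808 -0.0829 -0.0280; 0.0568 0.6215 0.1056; -0.0063 -0.1106 0.4884]  nu=[-1.8281, -3.6239, 0.8006]  x^+=[0.4145, -1.1124, 2.3700]  P^+=[0.1997 0.0226 -0.0214; 0.0226 0.1346 0.0399; -0.0214 0.0399 0.2222]
step 5: x^-=[-0.2878, -1.4026, 2.8356]  P^-=[0.4869 0.0245 -0.0561; 0.0245 0.3630 0.0446; -0.0561 0.0446 0.4520]  S=[0.8432 0.0295 -0.0806; 0.0295 0.5590 -0.0056; -0.0806 -0.0056 0.9447]  K=[0.5796 -0.0830 -0.0277; 0.0565 0.6206 0.1047; -0.0061 -0.1111 0.4857]  nu=[-1.2344, 5.5396, -6.0347]  x^+=[-1.2961, 1.3338, -0.7040]  P^+=[0.1993 0.0225 -0.0212; 0.0225 0.1343 0.0395; -0.0212 0.0395 0.2210]

P_post[0,1] = 0.0225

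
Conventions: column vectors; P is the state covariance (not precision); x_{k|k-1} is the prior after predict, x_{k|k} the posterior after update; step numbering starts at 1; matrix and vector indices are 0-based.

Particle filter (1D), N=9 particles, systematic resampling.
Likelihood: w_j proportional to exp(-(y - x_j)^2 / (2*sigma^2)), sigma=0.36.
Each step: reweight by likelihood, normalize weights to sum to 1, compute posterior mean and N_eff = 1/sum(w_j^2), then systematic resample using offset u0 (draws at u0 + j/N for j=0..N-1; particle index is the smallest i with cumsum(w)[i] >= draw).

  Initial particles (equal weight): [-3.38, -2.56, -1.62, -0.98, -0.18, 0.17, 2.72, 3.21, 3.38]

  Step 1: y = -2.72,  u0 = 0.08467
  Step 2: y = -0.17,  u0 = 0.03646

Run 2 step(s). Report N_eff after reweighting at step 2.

step 1: w=[0.1691, 0.8224, 0.0085, 0.0000, 0.0000, 0.0000, 0.0000, 0.0000, 0.0000]  mean=-2.6906  Neff=1.4185  idx=[0, 1, 1, 1, 1, 1, 1, 1, 1]
step 2: w=[0.0000, 0.1250, 0.1250, 0.1250, 0.1250, 0.1250, 0.1250, 0.1250, 0.1250]  mean=-2.5600  Neff=8.0000  idx=[1, 2, 3, 3, 4, 5, 6, 7, 8]

N_eff = 8.0000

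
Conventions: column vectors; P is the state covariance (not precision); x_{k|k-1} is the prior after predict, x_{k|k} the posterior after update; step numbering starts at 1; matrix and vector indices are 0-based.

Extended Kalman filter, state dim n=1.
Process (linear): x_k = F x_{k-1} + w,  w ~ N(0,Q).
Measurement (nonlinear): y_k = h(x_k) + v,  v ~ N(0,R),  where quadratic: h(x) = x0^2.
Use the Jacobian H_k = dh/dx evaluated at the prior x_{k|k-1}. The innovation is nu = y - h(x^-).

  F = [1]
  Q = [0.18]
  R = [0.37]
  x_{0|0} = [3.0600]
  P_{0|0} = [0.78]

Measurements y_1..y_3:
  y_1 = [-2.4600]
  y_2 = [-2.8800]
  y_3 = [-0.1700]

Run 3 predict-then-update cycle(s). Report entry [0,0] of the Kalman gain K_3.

K[0,0] = -0.2149

step 1: x^-=[3.0600]  P^-=[0.9600]  H_jac=[6.1200]  S=[36.3262]  K=[0.1617]  nu=[-11.8236]  x^+=[1.1477]  P^+=[0.0098]
step 2: x^-=[1.1477]  P^-=[0.1898]  H_jac=[2.2954]  S=[1.3699]  K=[0.3180]  nu=[-4.1973]  x^+=[-0.1870]  P^+=[0.0513]
step 3: x^-=[-0.1870]  P^-=[0.2313]  H_jac=[-0.3739]  S=[0.4023]  K=[-0.2149]  nu=[-0.2050]  x^+=[-0.1429]  P^+=[0.2127]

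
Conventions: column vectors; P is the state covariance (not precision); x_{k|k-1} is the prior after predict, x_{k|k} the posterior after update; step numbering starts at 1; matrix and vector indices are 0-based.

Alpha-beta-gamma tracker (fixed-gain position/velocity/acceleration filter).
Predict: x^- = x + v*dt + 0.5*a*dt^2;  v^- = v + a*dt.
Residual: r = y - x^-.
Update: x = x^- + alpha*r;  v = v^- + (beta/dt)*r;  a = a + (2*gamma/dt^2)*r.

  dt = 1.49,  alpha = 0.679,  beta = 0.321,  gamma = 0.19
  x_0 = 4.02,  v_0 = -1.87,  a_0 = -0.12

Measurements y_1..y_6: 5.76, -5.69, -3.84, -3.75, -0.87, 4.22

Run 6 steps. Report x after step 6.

x_post = 2.5972

step 1: x_pred=1.1005  r=4.6595  x^+=4.2643  v^+=-1.0450  a^+=0.6775
step 2: x_pred=3.4594  r=-9.1494  x^+=-2.7530  v^+=-2.0066  a^+=-0.8885
step 3: x_pred=-6.7291  r=2.8891  x^+=-4.7674  v^+=-2.7080  a^+=-0.3940
step 4: x_pred=-9.2397  r=5.4897  x^+=-5.5122  v^+=-2.1124  a^+=0.5456
step 5: x_pred=-8.0540  r=7.1840  x^+=-3.1761  v^+=0.2483  a^+=1.7753
step 6: x_pred=-0.8354  r=5.0554  x^+=2.5972  v^+=3.9826  a^+=2.6406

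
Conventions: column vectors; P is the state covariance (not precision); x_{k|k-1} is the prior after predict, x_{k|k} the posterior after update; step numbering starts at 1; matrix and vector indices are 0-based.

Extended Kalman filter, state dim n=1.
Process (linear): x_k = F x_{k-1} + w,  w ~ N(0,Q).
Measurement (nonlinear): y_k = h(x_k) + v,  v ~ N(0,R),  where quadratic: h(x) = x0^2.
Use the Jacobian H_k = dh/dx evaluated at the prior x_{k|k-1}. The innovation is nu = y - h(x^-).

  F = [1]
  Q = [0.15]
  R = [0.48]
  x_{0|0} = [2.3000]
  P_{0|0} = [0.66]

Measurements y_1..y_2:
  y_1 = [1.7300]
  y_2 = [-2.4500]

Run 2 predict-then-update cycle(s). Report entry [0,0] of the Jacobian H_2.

H_jac[0,0] = 3.0943

step 1: x^-=[2.3000]  P^-=[0.8100]  H_jac=[4.6000]  S=[17.6196]  K=[0.2115]  nu=[-3.5600]  x^+=[1.5472]  P^+=[0.0221]
step 2: x^-=[1.5472]  P^-=[0.1721]  H_jac=[3.0943]  S=[2.1275]  K=[0.2503]  nu=[-4.8437]  x^+=[0.3350]  P^+=[0.0388]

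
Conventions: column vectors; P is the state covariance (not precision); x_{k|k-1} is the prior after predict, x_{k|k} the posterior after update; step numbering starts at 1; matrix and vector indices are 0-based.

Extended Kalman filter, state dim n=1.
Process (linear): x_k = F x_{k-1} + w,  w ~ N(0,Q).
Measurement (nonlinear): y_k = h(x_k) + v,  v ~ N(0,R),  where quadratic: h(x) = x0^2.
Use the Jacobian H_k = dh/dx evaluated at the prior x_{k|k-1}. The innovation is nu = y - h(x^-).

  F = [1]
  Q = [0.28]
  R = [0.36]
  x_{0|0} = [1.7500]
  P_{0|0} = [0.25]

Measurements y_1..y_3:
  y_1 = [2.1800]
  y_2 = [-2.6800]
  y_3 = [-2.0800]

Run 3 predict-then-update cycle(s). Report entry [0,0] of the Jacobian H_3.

step 1: x^-=[1.7500]  P^-=[0.5300]  H_jac=[3.5000]  S=[6.8525]  K=[0.2707]  nu=[-0.8825]  x^+=[1.5111]  P^+=[0.0278]
step 2: x^-=[1.5111]  P^-=[0.3078]  H_jac=[3.0222]  S=[3.1718]  K=[0.2933]  nu=[-4.9634]  x^+=[0.0552]  P^+=[0.0349]
step 3: x^-=[0.0552]  P^-=[0.3149]  H_jac=[0.1104]  S=[0.3638]  K=[0.0955]  nu=[-2.0830]  x^+=[-0.1438]  P^+=[0.3116]

H_jac[0,0] = 0.1104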